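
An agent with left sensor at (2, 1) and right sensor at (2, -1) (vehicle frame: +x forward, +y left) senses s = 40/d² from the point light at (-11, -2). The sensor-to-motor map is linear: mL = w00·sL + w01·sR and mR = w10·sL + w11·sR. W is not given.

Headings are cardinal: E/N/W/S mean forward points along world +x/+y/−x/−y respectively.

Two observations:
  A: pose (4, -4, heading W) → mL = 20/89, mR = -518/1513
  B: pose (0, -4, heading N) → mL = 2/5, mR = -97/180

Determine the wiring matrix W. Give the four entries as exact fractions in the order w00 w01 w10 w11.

obs A: pose=(4,-4,W) → sL=20/89, sR=4/17, mL=20/89, mR=-518/1513
obs B: pose=(0,-4,N) → sL=2/5, sR=5/18, mL=2/5, mR=-97/180
sensor matrix S = [[20/89, 4/17], [2/5, 5/18]]; det S = -2158/68085
solve [mL_A; mL_B] = S·[w00; w01] and [mR_A; mR_B] = S·[w10; w11]:
  w00 = 1, w01 = 0, w10 = -1, w11 = -1/2

1 0 -1 -1/2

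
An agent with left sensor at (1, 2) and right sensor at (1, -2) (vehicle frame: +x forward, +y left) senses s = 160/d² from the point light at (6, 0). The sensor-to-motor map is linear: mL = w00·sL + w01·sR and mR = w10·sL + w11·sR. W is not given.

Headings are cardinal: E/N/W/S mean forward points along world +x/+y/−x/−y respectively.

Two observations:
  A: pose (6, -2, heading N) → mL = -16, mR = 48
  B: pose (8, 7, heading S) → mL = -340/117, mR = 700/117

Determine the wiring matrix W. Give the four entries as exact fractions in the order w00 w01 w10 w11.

obs A: pose=(6,-2,N) → sL=32, sR=32, mL=-16, mR=48
obs B: pose=(8,7,S) → sL=40/13, sR=40/9, mL=-340/117, mR=700/117
sensor matrix S = [[32, 32], [40/13, 40/9]]; det S = 5120/117
solve [mL_A; mL_B] = S·[w00; w01] and [mR_A; mR_B] = S·[w10; w11]:
  w00 = 1/2, w01 = -1, w10 = 1/2, w11 = 1

1/2 -1 1/2 1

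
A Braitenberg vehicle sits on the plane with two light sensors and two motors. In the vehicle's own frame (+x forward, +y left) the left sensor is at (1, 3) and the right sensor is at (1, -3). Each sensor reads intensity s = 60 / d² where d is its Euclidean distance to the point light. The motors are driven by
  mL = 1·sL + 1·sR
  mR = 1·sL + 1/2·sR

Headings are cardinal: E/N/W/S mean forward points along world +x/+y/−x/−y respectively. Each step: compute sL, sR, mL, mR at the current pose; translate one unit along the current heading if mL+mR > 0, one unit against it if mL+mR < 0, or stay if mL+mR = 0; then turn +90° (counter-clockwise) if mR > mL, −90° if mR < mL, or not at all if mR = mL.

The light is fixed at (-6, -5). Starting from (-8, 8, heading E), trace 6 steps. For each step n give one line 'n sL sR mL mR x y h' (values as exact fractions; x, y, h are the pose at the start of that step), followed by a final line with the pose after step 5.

n=0: pose=(-8,8,E); sL=60/257, sR=60/101; mL=21480/25957, mR=13770/25957; mL+mR=35250/25957 → advance +1; mR−mL=-30/101 → turn -1·90°
n=1: pose=(-7,8,S); sL=15/37, sR=3/8; mL=231/296, mR=351/592; mL+mR=813/592 → advance +1; mR−mL=-3/16 → turn -1·90°
n=2: pose=(-7,7,W); sL=12/17, sR=60/229; mL=3768/3893, mR=3258/3893; mL+mR=7026/3893 → advance +1; mR−mL=-30/229 → turn -1·90°
n=3: pose=(-8,7,N); sL=30/97, sR=6/17; mL=1092/1649, mR=801/1649; mL+mR=1893/1649 → advance +1; mR−mL=-3/17 → turn -1·90°
n=4: pose=(-8,8,E); sL=60/257, sR=60/101; mL=21480/25957, mR=13770/25957; mL+mR=35250/25957 → advance +1; mR−mL=-30/101 → turn -1·90°
n=5: pose=(-7,8,S); sL=15/37, sR=3/8; mL=231/296, mR=351/592; mL+mR=813/592 → advance +1; mR−mL=-3/16 → turn -1·90°

0 60/257 60/101 21480/25957 13770/25957 -8 8 E
1 15/37 3/8 231/296 351/592 -7 8 S
2 12/17 60/229 3768/3893 3258/3893 -7 7 W
3 30/97 6/17 1092/1649 801/1649 -8 7 N
4 60/257 60/101 21480/25957 13770/25957 -8 8 E
5 15/37 3/8 231/296 351/592 -7 8 S
final -7 7 W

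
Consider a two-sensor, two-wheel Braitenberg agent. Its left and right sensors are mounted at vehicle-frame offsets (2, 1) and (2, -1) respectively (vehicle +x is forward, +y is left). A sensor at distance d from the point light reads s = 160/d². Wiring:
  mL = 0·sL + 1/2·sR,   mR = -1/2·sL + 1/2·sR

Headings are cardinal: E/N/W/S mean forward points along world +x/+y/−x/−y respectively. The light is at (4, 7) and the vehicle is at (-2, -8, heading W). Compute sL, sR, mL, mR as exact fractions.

left sensor world pos  = (-4, -9); dL² = 320
right sensor world pos = (-4, -7); dR² = 260
sL = 160/320 = 1/2
sR = 160/260 = 8/13
mL = 0·sL + 1/2·sR = 4/13
mR = -1/2·sL + 1/2·sR = 3/52

1/2 8/13 4/13 3/52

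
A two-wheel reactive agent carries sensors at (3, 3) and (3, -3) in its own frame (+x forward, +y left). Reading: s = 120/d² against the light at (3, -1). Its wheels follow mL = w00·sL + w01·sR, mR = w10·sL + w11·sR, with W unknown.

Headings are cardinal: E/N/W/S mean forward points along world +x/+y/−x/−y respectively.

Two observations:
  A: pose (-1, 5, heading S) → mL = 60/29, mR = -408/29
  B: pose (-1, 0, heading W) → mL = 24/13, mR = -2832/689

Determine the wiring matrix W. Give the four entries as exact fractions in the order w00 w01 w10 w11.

obs A: pose=(-1,5,S) → sL=12, sR=60/29, mL=60/29, mR=-408/29
obs B: pose=(-1,0,W) → sL=120/53, sR=24/13, mL=24/13, mR=-2832/689
sensor matrix S = [[12, 60/29], [120/53, 24/13]]; det S = 349056/19981
solve [mL_A; mL_B] = S·[w00; w01] and [mR_A; mR_B] = S·[w10; w11]:
  w00 = 0, w01 = 1, w10 = -1, w11 = -1

0 1 -1 -1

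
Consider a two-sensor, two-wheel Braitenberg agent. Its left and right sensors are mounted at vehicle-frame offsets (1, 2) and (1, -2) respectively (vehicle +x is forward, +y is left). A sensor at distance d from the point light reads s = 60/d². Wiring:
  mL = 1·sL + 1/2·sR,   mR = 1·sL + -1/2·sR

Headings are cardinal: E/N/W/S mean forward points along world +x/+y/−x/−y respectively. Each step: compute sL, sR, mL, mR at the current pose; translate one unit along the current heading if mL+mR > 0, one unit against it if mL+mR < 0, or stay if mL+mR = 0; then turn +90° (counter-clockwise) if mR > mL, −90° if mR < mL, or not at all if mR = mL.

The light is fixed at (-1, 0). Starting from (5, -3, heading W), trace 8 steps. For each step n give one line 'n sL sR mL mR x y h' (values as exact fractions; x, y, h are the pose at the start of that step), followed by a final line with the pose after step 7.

n=0: pose=(5,-3,W); sL=6/5, sR=30/13; mL=153/65, mR=3/65; mL+mR=12/5 → advance +1; mR−mL=-30/13 → turn -1·90°
n=1: pose=(4,-3,N); sL=60/13, sR=60/53; mL=3570/689, mR=2790/689; mL+mR=120/13 → advance +1; mR−mL=-60/53 → turn -1·90°
n=2: pose=(4,-2,E); sL=5/3, sR=15/13; mL=175/78, mR=85/78; mL+mR=10/3 → advance +1; mR−mL=-15/13 → turn -1·90°
n=3: pose=(5,-2,S); sL=60/73, sR=12/5; mL=738/365, mR=-138/365; mL+mR=120/73 → advance +1; mR−mL=-12/5 → turn -1·90°
n=4: pose=(5,-3,W); sL=6/5, sR=30/13; mL=153/65, mR=3/65; mL+mR=12/5 → advance +1; mR−mL=-30/13 → turn -1·90°
n=5: pose=(4,-3,N); sL=60/13, sR=60/53; mL=3570/689, mR=2790/689; mL+mR=120/13 → advance +1; mR−mL=-60/53 → turn -1·90°
n=6: pose=(4,-2,E); sL=5/3, sR=15/13; mL=175/78, mR=85/78; mL+mR=10/3 → advance +1; mR−mL=-15/13 → turn -1·90°
n=7: pose=(5,-2,S); sL=60/73, sR=12/5; mL=738/365, mR=-138/365; mL+mR=120/73 → advance +1; mR−mL=-12/5 → turn -1·90°

0 6/5 30/13 153/65 3/65 5 -3 W
1 60/13 60/53 3570/689 2790/689 4 -3 N
2 5/3 15/13 175/78 85/78 4 -2 E
3 60/73 12/5 738/365 -138/365 5 -2 S
4 6/5 30/13 153/65 3/65 5 -3 W
5 60/13 60/53 3570/689 2790/689 4 -3 N
6 5/3 15/13 175/78 85/78 4 -2 E
7 60/73 12/5 738/365 -138/365 5 -2 S
final 5 -3 W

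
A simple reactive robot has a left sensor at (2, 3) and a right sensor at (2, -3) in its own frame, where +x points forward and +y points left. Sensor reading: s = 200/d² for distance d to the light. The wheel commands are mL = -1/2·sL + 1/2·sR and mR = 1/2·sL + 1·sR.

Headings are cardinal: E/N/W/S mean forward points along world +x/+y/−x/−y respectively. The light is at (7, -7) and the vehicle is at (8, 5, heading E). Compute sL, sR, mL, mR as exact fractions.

left sensor world pos  = (10, 8); dL² = 234
right sensor world pos = (10, 2); dR² = 90
sL = 200/234 = 100/117
sR = 200/90 = 20/9
mL = -1/2·sL + 1/2·sR = 80/117
mR = 1/2·sL + 1·sR = 310/117

100/117 20/9 80/117 310/117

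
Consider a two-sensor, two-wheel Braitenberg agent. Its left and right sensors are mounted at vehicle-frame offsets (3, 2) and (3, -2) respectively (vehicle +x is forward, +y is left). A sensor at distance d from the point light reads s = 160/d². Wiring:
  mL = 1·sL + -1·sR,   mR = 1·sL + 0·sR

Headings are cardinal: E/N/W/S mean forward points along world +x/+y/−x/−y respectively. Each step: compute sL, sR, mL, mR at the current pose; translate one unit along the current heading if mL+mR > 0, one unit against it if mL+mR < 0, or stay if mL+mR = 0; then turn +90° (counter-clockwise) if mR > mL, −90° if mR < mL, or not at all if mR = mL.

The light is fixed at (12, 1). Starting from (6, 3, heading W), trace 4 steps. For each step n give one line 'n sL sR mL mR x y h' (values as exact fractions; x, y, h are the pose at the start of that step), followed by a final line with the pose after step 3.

n=0: pose=(6,3,W); sL=160/81, sR=160/97; mL=2560/7857, mR=160/81; mL+mR=18080/7857 → advance +1; mR−mL=160/97 → turn +1·90°
n=1: pose=(5,3,S); sL=80/13, sR=80/41; mL=2240/533, mR=80/13; mL+mR=5520/533 → advance +1; mR−mL=80/41 → turn +1·90°
n=2: pose=(5,2,E); sL=32/5, sR=160/17; mL=-256/85, mR=32/5; mL+mR=288/85 → advance +1; mR−mL=160/17 → turn +1·90°
n=3: pose=(6,2,N); sL=2, sR=5; mL=-3, mR=2; mL+mR=-1 → advance -1; mR−mL=5 → turn +1·90°

0 160/81 160/97 2560/7857 160/81 6 3 W
1 80/13 80/41 2240/533 80/13 5 3 S
2 32/5 160/17 -256/85 32/5 5 2 E
3 2 5 -3 2 6 2 N
final 6 1 W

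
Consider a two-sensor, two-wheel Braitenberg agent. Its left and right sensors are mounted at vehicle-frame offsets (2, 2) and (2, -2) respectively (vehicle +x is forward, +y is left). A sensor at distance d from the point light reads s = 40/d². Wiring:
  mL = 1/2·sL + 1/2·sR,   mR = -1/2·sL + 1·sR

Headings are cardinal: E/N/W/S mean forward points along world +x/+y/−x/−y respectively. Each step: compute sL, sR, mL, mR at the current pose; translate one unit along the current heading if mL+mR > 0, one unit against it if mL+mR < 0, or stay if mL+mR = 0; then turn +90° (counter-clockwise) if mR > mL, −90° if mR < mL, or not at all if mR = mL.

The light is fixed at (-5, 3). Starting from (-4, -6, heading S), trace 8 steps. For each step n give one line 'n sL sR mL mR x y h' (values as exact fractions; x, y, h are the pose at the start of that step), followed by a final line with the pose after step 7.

0 4/13 20/61 252/793 138/793 -4 -6 S
1 8/29 8/13 168/377 180/377 -4 -7 W
2 10/37 10/37 10/37 5/37 -5 -7 S
3 40/173 8/17 1032/2941 1044/2941 -5 -8 W
4 4/17 20/89 348/1513 162/1513 -6 -8 S
5 8/41 40/109 1256/4469 1204/4469 -6 -9 W
6 10/29 2/5 54/145 33/145 -7 -9 N
7 40/81 40/169 5000/13689 -140/13689 -7 -8 E
final -6 -8 S

n=0: pose=(-4,-6,S); sL=4/13, sR=20/61; mL=252/793, mR=138/793; mL+mR=30/61 → advance +1; mR−mL=-114/793 → turn -1·90°
n=1: pose=(-4,-7,W); sL=8/29, sR=8/13; mL=168/377, mR=180/377; mL+mR=12/13 → advance +1; mR−mL=12/377 → turn +1·90°
n=2: pose=(-5,-7,S); sL=10/37, sR=10/37; mL=10/37, mR=5/37; mL+mR=15/37 → advance +1; mR−mL=-5/37 → turn -1·90°
n=3: pose=(-5,-8,W); sL=40/173, sR=8/17; mL=1032/2941, mR=1044/2941; mL+mR=12/17 → advance +1; mR−mL=12/2941 → turn +1·90°
n=4: pose=(-6,-8,S); sL=4/17, sR=20/89; mL=348/1513, mR=162/1513; mL+mR=30/89 → advance +1; mR−mL=-186/1513 → turn -1·90°
n=5: pose=(-6,-9,W); sL=8/41, sR=40/109; mL=1256/4469, mR=1204/4469; mL+mR=60/109 → advance +1; mR−mL=-52/4469 → turn -1·90°
n=6: pose=(-7,-9,N); sL=10/29, sR=2/5; mL=54/145, mR=33/145; mL+mR=3/5 → advance +1; mR−mL=-21/145 → turn -1·90°
n=7: pose=(-7,-8,E); sL=40/81, sR=40/169; mL=5000/13689, mR=-140/13689; mL+mR=60/169 → advance +1; mR−mL=-5140/13689 → turn -1·90°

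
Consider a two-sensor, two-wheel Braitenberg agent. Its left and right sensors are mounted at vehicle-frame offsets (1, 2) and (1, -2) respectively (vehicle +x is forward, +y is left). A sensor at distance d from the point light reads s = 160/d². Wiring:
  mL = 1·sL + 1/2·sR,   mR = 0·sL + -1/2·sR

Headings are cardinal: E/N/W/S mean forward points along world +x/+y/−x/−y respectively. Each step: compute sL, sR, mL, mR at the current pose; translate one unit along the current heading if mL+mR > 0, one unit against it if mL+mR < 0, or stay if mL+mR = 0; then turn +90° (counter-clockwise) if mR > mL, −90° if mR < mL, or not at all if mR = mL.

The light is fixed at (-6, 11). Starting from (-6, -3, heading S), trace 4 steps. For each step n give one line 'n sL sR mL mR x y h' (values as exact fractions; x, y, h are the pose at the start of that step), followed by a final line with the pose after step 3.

0 160/229 160/229 240/229 -80/229 -6 -3 S
1 16/29 16/17 504/493 -8/17 -6 -4 W
2 32/41 160/197 9584/8077 -80/197 -7 -4 N
3 10/9 5/8 205/144 -5/16 -7 -3 E
final -6 -3 S

n=0: pose=(-6,-3,S); sL=160/229, sR=160/229; mL=240/229, mR=-80/229; mL+mR=160/229 → advance +1; mR−mL=-320/229 → turn -1·90°
n=1: pose=(-6,-4,W); sL=16/29, sR=16/17; mL=504/493, mR=-8/17; mL+mR=16/29 → advance +1; mR−mL=-736/493 → turn -1·90°
n=2: pose=(-7,-4,N); sL=32/41, sR=160/197; mL=9584/8077, mR=-80/197; mL+mR=32/41 → advance +1; mR−mL=-12864/8077 → turn -1·90°
n=3: pose=(-7,-3,E); sL=10/9, sR=5/8; mL=205/144, mR=-5/16; mL+mR=10/9 → advance +1; mR−mL=-125/72 → turn -1·90°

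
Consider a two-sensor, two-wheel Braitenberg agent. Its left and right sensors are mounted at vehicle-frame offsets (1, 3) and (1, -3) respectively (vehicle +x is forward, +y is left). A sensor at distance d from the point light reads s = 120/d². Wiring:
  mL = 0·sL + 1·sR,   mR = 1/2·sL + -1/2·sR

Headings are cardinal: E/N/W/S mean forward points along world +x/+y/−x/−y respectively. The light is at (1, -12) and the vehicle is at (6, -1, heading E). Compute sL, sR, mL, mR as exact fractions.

left sensor world pos  = (7, 2); dL² = 232
right sensor world pos = (7, -4); dR² = 100
sL = 120/232 = 15/29
sR = 120/100 = 6/5
mL = 0·sL + 1·sR = 6/5
mR = 1/2·sL + -1/2·sR = -99/290

15/29 6/5 6/5 -99/290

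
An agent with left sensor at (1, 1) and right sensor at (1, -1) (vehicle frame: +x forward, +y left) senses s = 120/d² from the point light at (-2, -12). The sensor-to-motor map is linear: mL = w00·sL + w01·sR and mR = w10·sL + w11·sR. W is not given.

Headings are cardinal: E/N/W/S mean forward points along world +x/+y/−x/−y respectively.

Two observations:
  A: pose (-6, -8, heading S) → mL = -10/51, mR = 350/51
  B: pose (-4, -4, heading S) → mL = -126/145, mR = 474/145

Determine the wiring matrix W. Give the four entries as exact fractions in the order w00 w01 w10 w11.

1/2 -1 1/2 1

obs A: pose=(-6,-8,S) → sL=20/3, sR=60/17, mL=-10/51, mR=350/51
obs B: pose=(-4,-4,S) → sL=12/5, sR=60/29, mL=-126/145, mR=474/145
sensor matrix S = [[20/3, 60/17], [12/5, 60/29]]; det S = 2624/493
solve [mL_A; mL_B] = S·[w00; w01] and [mR_A; mR_B] = S·[w10; w11]:
  w00 = 1/2, w01 = -1, w10 = 1/2, w11 = 1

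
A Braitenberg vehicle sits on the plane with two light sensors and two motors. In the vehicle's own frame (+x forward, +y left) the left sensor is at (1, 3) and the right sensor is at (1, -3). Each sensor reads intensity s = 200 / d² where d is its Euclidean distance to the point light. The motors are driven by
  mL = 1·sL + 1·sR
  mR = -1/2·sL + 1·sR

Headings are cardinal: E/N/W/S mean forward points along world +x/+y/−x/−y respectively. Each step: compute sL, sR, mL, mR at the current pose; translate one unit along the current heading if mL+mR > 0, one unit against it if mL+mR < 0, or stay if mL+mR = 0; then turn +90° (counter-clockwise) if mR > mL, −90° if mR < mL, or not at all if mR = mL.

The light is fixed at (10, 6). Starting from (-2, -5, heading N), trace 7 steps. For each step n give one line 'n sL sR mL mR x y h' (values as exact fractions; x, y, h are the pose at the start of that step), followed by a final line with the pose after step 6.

0 8/13 200/181 4048/2353 1876/2353 -2 -5 N
1 20/17 20/29 920/493 50/493 -2 -4 E
2 40/37 200/317 20080/11729 1060/11729 -1 -4 S
3 10/17 25/26 685/442 295/442 -1 -5 W
4 8/13 200/181 4048/2353 1876/2353 -2 -5 N
5 20/17 20/29 920/493 50/493 -2 -4 E
6 40/37 200/317 20080/11729 1060/11729 -1 -4 S
final -1 -5 W

n=0: pose=(-2,-5,N); sL=8/13, sR=200/181; mL=4048/2353, mR=1876/2353; mL+mR=5924/2353 → advance +1; mR−mL=-12/13 → turn -1·90°
n=1: pose=(-2,-4,E); sL=20/17, sR=20/29; mL=920/493, mR=50/493; mL+mR=970/493 → advance +1; mR−mL=-30/17 → turn -1·90°
n=2: pose=(-1,-4,S); sL=40/37, sR=200/317; mL=20080/11729, mR=1060/11729; mL+mR=21140/11729 → advance +1; mR−mL=-60/37 → turn -1·90°
n=3: pose=(-1,-5,W); sL=10/17, sR=25/26; mL=685/442, mR=295/442; mL+mR=490/221 → advance +1; mR−mL=-15/17 → turn -1·90°
n=4: pose=(-2,-5,N); sL=8/13, sR=200/181; mL=4048/2353, mR=1876/2353; mL+mR=5924/2353 → advance +1; mR−mL=-12/13 → turn -1·90°
n=5: pose=(-2,-4,E); sL=20/17, sR=20/29; mL=920/493, mR=50/493; mL+mR=970/493 → advance +1; mR−mL=-30/17 → turn -1·90°
n=6: pose=(-1,-4,S); sL=40/37, sR=200/317; mL=20080/11729, mR=1060/11729; mL+mR=21140/11729 → advance +1; mR−mL=-60/37 → turn -1·90°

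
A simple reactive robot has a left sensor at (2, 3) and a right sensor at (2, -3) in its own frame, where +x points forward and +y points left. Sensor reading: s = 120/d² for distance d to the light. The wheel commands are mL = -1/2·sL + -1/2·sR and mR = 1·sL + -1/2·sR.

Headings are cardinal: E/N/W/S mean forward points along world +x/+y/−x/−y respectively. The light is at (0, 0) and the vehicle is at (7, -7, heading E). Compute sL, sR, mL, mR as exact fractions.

left sensor world pos  = (9, -4); dL² = 97
right sensor world pos = (9, -10); dR² = 181
sL = 120/97 = 120/97
sR = 120/181 = 120/181
mL = -1/2·sL + -1/2·sR = -16680/17557
mR = 1·sL + -1/2·sR = 15900/17557

120/97 120/181 -16680/17557 15900/17557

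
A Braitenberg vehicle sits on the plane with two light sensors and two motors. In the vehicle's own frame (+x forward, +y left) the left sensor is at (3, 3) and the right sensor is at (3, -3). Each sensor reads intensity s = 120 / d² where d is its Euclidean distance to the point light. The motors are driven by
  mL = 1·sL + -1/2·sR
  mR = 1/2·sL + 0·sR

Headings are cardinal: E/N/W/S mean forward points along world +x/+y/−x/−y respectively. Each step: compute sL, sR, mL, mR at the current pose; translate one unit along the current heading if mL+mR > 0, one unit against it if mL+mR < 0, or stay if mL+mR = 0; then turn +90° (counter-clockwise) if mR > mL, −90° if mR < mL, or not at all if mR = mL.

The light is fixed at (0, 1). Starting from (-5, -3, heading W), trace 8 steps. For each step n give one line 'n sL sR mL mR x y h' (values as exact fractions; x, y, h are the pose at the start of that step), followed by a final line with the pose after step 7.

n=0: pose=(-5,-3,W); sL=120/113, sR=24/13; mL=204/1469, mR=60/113; mL+mR=984/1469 → advance +1; mR−mL=576/1469 → turn +1·90°
n=1: pose=(-6,-3,S); sL=60/29, sR=12/13; mL=606/377, mR=30/29; mL+mR=996/377 → advance +1; mR−mL=-216/377 → turn -1·90°
n=2: pose=(-6,-4,W); sL=24/29, sR=24/17; mL=60/493, mR=12/29; mL+mR=264/493 → advance +1; mR−mL=144/493 → turn +1·90°
n=3: pose=(-7,-4,S); sL=3/2, sR=30/41; mL=93/82, mR=3/4; mL+mR=309/164 → advance +1; mR−mL=-63/164 → turn -1·90°
n=4: pose=(-7,-5,W); sL=120/181, sR=120/109; mL=2220/19729, mR=60/181; mL+mR=8760/19729 → advance +1; mR−mL=4320/19729 → turn +1·90°
n=5: pose=(-8,-5,S); sL=60/53, sR=60/101; mL=4470/5353, mR=30/53; mL+mR=7500/5353 → advance +1; mR−mL=-1440/5353 → turn -1·90°
n=6: pose=(-8,-6,W); sL=120/221, sR=120/137; mL=3180/30277, mR=60/221; mL+mR=11400/30277 → advance +1; mR−mL=5040/30277 → turn +1·90°
n=7: pose=(-9,-6,S); sL=15/17, sR=30/61; mL=660/1037, mR=15/34; mL+mR=2235/2074 → advance +1; mR−mL=-405/2074 → turn -1·90°

0 120/113 24/13 204/1469 60/113 -5 -3 W
1 60/29 12/13 606/377 30/29 -6 -3 S
2 24/29 24/17 60/493 12/29 -6 -4 W
3 3/2 30/41 93/82 3/4 -7 -4 S
4 120/181 120/109 2220/19729 60/181 -7 -5 W
5 60/53 60/101 4470/5353 30/53 -8 -5 S
6 120/221 120/137 3180/30277 60/221 -8 -6 W
7 15/17 30/61 660/1037 15/34 -9 -6 S
final -9 -7 W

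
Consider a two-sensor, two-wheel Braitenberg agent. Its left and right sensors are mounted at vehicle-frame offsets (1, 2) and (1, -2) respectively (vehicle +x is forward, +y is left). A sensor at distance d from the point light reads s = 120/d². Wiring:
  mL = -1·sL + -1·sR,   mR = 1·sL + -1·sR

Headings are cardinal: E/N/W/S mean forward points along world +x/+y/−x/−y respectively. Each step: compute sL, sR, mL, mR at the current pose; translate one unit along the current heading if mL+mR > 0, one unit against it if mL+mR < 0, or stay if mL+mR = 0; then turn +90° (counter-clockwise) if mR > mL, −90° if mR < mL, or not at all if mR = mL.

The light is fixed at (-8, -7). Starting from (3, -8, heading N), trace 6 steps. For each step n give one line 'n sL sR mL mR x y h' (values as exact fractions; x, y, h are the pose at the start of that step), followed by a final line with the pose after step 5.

n=0: pose=(3,-8,N); sL=40/27, sR=120/169; mL=-10000/4563, mR=3520/4563; mL+mR=-240/169 → advance -1; mR−mL=80/27 → turn +1·90°
n=1: pose=(3,-9,W); sL=30/29, sR=6/5; mL=-324/145, mR=-24/145; mL+mR=-12/5 → advance -1; mR−mL=60/29 → turn +1·90°
n=2: pose=(4,-9,S); sL=24/41, sR=120/109; mL=-7536/4469, mR=-2304/4469; mL+mR=-240/109 → advance -1; mR−mL=48/41 → turn +1·90°
n=3: pose=(4,-8,E); sL=12/17, sR=60/89; mL=-2088/1513, mR=48/1513; mL+mR=-120/89 → advance -1; mR−mL=24/17 → turn +1·90°
n=4: pose=(3,-8,N); sL=40/27, sR=120/169; mL=-10000/4563, mR=3520/4563; mL+mR=-240/169 → advance -1; mR−mL=80/27 → turn +1·90°
n=5: pose=(3,-9,W); sL=30/29, sR=6/5; mL=-324/145, mR=-24/145; mL+mR=-12/5 → advance -1; mR−mL=60/29 → turn +1·90°

0 40/27 120/169 -10000/4563 3520/4563 3 -8 N
1 30/29 6/5 -324/145 -24/145 3 -9 W
2 24/41 120/109 -7536/4469 -2304/4469 4 -9 S
3 12/17 60/89 -2088/1513 48/1513 4 -8 E
4 40/27 120/169 -10000/4563 3520/4563 3 -8 N
5 30/29 6/5 -324/145 -24/145 3 -9 W
final 4 -9 S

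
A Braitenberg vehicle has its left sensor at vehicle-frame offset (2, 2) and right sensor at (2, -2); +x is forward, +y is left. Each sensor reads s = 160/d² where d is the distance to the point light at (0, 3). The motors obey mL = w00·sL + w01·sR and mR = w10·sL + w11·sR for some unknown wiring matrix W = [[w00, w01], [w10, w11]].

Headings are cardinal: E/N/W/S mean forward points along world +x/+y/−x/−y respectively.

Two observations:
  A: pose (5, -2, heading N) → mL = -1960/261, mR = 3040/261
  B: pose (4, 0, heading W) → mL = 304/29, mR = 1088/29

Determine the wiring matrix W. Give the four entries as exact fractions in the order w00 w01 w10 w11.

-1 1/2 1 1

obs A: pose=(5,-2,N) → sL=80/9, sR=80/29, mL=-1960/261, mR=3040/261
obs B: pose=(4,0,W) → sL=160/29, sR=32, mL=304/29, mR=1088/29
sensor matrix S = [[80/9, 80/29], [160/29, 32]]; det S = 2037760/7569
solve [mL_A; mL_B] = S·[w00; w01] and [mR_A; mR_B] = S·[w10; w11]:
  w00 = -1, w01 = 1/2, w10 = 1, w11 = 1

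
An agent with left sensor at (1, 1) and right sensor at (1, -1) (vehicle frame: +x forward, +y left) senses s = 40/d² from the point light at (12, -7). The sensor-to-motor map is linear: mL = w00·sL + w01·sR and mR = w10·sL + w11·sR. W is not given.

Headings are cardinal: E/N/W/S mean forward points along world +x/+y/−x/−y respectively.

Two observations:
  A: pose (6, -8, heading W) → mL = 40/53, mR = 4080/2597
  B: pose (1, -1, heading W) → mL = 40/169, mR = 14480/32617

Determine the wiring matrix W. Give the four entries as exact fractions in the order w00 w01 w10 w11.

obs A: pose=(6,-8,W) → sL=40/53, sR=40/49, mL=40/53, mR=4080/2597
obs B: pose=(1,-1,W) → sL=40/169, sR=40/193, mL=40/169, mR=14480/32617
sensor matrix S = [[40/53, 40/49], [40/169, 40/193]]; det S = -3116800/84706349
solve [mL_A; mL_B] = S·[w00; w01] and [mR_A; mR_B] = S·[w10; w11]:
  w00 = 1, w01 = 0, w10 = 1, w11 = 1

1 0 1 1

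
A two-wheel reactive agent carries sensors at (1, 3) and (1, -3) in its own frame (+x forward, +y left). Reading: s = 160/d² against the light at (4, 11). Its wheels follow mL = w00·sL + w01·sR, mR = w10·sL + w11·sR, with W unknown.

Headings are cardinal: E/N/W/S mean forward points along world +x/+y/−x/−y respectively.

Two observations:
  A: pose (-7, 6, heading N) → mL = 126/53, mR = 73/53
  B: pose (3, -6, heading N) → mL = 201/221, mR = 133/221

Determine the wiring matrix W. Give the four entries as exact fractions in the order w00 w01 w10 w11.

obs A: pose=(-7,6,N) → sL=40/53, sR=2, mL=126/53, mR=73/53
obs B: pose=(3,-6,N) → sL=10/17, sR=8/13, mL=201/221, mR=133/221
sensor matrix S = [[40/53, 2], [10/17, 8/13]]; det S = -8340/11713
solve [mL_A; mL_B] = S·[w00; w01] and [mR_A; mR_B] = S·[w10; w11]:
  w00 = 1/2, w01 = 1, w10 = 1/2, w11 = 1/2

1/2 1 1/2 1/2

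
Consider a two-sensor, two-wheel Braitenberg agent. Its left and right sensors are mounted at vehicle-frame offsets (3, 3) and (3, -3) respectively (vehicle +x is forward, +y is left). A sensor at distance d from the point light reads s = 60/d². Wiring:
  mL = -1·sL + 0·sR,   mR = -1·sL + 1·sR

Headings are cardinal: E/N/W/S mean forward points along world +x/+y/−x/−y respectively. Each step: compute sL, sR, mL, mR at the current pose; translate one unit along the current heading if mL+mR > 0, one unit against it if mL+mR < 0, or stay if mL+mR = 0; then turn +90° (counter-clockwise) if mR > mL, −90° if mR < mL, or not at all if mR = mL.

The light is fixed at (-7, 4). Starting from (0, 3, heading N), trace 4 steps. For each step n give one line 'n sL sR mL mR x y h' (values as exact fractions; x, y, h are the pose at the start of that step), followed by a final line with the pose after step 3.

n=0: pose=(0,3,N); sL=3, sR=15/26; mL=-3, mR=-63/26; mL+mR=-141/26 → advance -1; mR−mL=15/26 → turn +1·90°
n=1: pose=(0,2,W); sL=60/41, sR=60/17; mL=-60/41, mR=1440/697; mL+mR=420/697 → advance +1; mR−mL=60/17 → turn +1·90°
n=2: pose=(-1,2,S); sL=30/53, sR=30/17; mL=-30/53, mR=1080/901; mL+mR=570/901 → advance +1; mR−mL=30/17 → turn +1·90°
n=3: pose=(-1,1,E); sL=20/27, sR=20/39; mL=-20/27, mR=-80/351; mL+mR=-340/351 → advance -1; mR−mL=20/39 → turn +1·90°

0 3 15/26 -3 -63/26 0 3 N
1 60/41 60/17 -60/41 1440/697 0 2 W
2 30/53 30/17 -30/53 1080/901 -1 2 S
3 20/27 20/39 -20/27 -80/351 -1 1 E
final -2 1 N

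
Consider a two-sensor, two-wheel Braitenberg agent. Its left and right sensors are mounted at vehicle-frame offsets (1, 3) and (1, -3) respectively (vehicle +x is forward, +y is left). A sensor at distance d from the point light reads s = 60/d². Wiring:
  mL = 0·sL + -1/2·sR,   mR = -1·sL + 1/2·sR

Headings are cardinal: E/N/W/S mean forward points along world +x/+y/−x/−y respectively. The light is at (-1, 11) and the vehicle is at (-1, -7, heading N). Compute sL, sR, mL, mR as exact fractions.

left sensor world pos  = (-4, -6); dL² = 298
right sensor world pos = (2, -6); dR² = 298
sL = 60/298 = 30/149
sR = 60/298 = 30/149
mL = 0·sL + -1/2·sR = -15/149
mR = -1·sL + 1/2·sR = -15/149

30/149 30/149 -15/149 -15/149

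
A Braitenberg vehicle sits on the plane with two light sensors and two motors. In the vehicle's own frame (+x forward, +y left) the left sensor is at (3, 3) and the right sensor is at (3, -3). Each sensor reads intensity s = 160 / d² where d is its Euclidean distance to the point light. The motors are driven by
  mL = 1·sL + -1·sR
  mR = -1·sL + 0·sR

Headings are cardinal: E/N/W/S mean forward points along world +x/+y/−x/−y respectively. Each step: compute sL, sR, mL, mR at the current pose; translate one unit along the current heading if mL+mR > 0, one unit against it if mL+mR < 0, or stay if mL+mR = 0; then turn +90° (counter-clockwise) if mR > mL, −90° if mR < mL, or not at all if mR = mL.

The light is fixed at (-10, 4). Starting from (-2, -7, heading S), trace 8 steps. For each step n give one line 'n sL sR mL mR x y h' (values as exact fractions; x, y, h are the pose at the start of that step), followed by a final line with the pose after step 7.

0 160/317 160/221 -15360/70057 -160/317 -2 -7 S
1 80/97 80/37 -4800/3589 -80/97 -2 -6 W
2 160/313 32/41 -3456/12833 -160/313 -1 -6 S
3 8/9 20/9 -4/3 -8/9 -1 -5 W
4 160/313 160/193 -19200/60409 -160/313 0 -5 S
5 16/17 80/37 -768/629 -16/17 0 -4 W
6 160/317 32/37 -4224/11729 -160/317 1 -4 S
7 40/41 2 -42/41 -40/41 1 -3 W
final 2 -3 S

n=0: pose=(-2,-7,S); sL=160/317, sR=160/221; mL=-15360/70057, mR=-160/317; mL+mR=-160/221 → advance -1; mR−mL=-20000/70057 → turn -1·90°
n=1: pose=(-2,-6,W); sL=80/97, sR=80/37; mL=-4800/3589, mR=-80/97; mL+mR=-80/37 → advance -1; mR−mL=1840/3589 → turn +1·90°
n=2: pose=(-1,-6,S); sL=160/313, sR=32/41; mL=-3456/12833, mR=-160/313; mL+mR=-32/41 → advance -1; mR−mL=-3104/12833 → turn -1·90°
n=3: pose=(-1,-5,W); sL=8/9, sR=20/9; mL=-4/3, mR=-8/9; mL+mR=-20/9 → advance -1; mR−mL=4/9 → turn +1·90°
n=4: pose=(0,-5,S); sL=160/313, sR=160/193; mL=-19200/60409, mR=-160/313; mL+mR=-160/193 → advance -1; mR−mL=-11680/60409 → turn -1·90°
n=5: pose=(0,-4,W); sL=16/17, sR=80/37; mL=-768/629, mR=-16/17; mL+mR=-80/37 → advance -1; mR−mL=176/629 → turn +1·90°
n=6: pose=(1,-4,S); sL=160/317, sR=32/37; mL=-4224/11729, mR=-160/317; mL+mR=-32/37 → advance -1; mR−mL=-1696/11729 → turn -1·90°
n=7: pose=(1,-3,W); sL=40/41, sR=2; mL=-42/41, mR=-40/41; mL+mR=-2 → advance -1; mR−mL=2/41 → turn +1·90°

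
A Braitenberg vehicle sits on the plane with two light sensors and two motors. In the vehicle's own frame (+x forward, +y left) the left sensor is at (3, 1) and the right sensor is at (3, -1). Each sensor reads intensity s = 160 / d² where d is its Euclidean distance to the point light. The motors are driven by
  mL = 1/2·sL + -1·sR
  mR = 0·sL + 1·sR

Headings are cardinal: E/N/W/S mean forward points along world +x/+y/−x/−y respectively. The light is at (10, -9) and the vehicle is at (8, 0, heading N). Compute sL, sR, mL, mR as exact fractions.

left sensor world pos  = (7, 3); dL² = 153
right sensor world pos = (9, 3); dR² = 145
sL = 160/153 = 160/153
sR = 160/145 = 32/29
mL = 1/2·sL + -1·sR = -2576/4437
mR = 0·sL + 1·sR = 32/29

160/153 32/29 -2576/4437 32/29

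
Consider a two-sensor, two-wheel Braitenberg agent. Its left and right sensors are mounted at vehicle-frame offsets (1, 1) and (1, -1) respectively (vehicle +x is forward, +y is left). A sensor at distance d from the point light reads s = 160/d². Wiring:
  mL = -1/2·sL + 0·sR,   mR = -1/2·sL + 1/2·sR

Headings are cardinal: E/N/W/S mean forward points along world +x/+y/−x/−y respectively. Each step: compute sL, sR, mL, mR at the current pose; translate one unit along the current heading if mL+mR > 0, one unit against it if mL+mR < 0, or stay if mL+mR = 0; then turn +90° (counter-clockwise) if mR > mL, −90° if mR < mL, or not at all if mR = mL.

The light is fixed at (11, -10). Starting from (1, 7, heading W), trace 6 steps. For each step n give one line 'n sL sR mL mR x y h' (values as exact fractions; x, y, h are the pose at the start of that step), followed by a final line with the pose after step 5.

0 160/377 32/89 -80/377 -1088/33553 1 7 W
1 1/2 40/89 -1/4 -9/356 2 7 S
2 32/85 160/353 -16/85 1152/30005 2 8 E
3 80/241 80/221 -40/241 800/53261 1 8 N
4 160/377 32/89 -80/377 -1088/33553 1 7 W
5 1/2 40/89 -1/4 -9/356 2 7 S
final 2 8 E

n=0: pose=(1,7,W); sL=160/377, sR=32/89; mL=-80/377, mR=-1088/33553; mL+mR=-8208/33553 → advance -1; mR−mL=16/89 → turn +1·90°
n=1: pose=(2,7,S); sL=1/2, sR=40/89; mL=-1/4, mR=-9/356; mL+mR=-49/178 → advance -1; mR−mL=20/89 → turn +1·90°
n=2: pose=(2,8,E); sL=32/85, sR=160/353; mL=-16/85, mR=1152/30005; mL+mR=-4496/30005 → advance -1; mR−mL=80/353 → turn +1·90°
n=3: pose=(1,8,N); sL=80/241, sR=80/221; mL=-40/241, mR=800/53261; mL+mR=-8040/53261 → advance -1; mR−mL=40/221 → turn +1·90°
n=4: pose=(1,7,W); sL=160/377, sR=32/89; mL=-80/377, mR=-1088/33553; mL+mR=-8208/33553 → advance -1; mR−mL=16/89 → turn +1·90°
n=5: pose=(2,7,S); sL=1/2, sR=40/89; mL=-1/4, mR=-9/356; mL+mR=-49/178 → advance -1; mR−mL=20/89 → turn +1·90°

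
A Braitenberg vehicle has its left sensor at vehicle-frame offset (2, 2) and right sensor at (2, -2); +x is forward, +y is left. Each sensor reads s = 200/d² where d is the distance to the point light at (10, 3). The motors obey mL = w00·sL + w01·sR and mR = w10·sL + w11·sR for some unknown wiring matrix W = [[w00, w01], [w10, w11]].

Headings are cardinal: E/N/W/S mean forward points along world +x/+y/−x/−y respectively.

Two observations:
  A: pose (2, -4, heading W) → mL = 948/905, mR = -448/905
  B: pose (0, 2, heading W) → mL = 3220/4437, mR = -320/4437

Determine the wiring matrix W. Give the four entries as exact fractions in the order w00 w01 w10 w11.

-1/2 1 1 -1

obs A: pose=(2,-4,W) → sL=200/181, sR=8/5, mL=948/905, mR=-448/905
obs B: pose=(0,2,W) → sL=200/153, sR=40/29, mL=3220/4437, mR=-320/4437
sensor matrix S = [[200/181, 8/5], [200/153, 40/29]]; det S = -455680/803097
solve [mL_A; mL_B] = S·[w00; w01] and [mR_A; mR_B] = S·[w10; w11]:
  w00 = -1/2, w01 = 1, w10 = 1, w11 = -1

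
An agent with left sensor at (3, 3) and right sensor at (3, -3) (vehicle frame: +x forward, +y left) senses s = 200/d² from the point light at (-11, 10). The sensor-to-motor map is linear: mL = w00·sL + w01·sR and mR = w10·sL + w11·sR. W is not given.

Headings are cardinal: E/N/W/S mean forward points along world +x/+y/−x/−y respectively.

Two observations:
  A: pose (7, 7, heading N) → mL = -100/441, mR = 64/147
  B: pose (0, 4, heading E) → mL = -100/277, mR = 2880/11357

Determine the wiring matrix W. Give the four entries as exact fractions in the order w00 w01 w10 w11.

obs A: pose=(7,7,N) → sL=8/9, sR=200/441, mL=-100/441, mR=64/147
obs B: pose=(0,4,E) → sL=40/41, sR=200/277, mL=-100/277, mR=2880/11357
sensor matrix S = [[8/9, 200/441], [40/41, 200/277]]; det S = 332800/1669479
solve [mL_A; mL_B] = S·[w00; w01] and [mR_A; mR_B] = S·[w10; w11]:
  w00 = 0, w01 = -1/2, w10 = 1, w11 = -1

0 -1/2 1 -1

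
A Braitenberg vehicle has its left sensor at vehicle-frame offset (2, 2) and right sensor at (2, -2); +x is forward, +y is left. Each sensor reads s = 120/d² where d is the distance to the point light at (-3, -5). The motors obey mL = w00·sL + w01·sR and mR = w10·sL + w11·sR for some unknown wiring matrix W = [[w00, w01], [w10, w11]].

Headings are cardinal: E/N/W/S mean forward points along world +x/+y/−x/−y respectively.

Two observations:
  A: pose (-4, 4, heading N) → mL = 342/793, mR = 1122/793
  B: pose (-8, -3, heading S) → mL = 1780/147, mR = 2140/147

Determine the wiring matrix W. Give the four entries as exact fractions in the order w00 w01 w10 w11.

obs A: pose=(-4,4,N) → sL=12/13, sR=60/61, mL=342/793, mR=1122/793
obs B: pose=(-8,-3,S) → sL=40/3, sR=120/49, mL=1780/147, mR=2140/147
sensor matrix S = [[12/13, 60/61], [40/3, 120/49]]; det S = -421760/38857
solve [mL_A; mL_B] = S·[w00; w01] and [mR_A; mR_B] = S·[w10; w11]:
  w00 = 1, w01 = -1/2, w10 = 1, w11 = 1/2

1 -1/2 1 1/2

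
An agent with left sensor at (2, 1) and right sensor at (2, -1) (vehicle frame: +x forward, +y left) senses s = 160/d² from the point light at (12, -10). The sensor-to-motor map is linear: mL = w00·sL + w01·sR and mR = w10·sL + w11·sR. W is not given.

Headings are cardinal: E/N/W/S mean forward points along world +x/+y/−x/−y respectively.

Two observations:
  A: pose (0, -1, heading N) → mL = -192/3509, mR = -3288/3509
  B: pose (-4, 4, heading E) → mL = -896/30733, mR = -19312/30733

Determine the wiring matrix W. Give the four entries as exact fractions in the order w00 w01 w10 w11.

1/2 -1/2 -1/2 -1

obs A: pose=(0,-1,N) → sL=16/29, sR=80/121, mL=-192/3509, mR=-3288/3509
obs B: pose=(-4,4,E) → sL=160/421, sR=32/73, mL=-896/30733, mR=-19312/30733
sensor matrix S = [[16/29, 80/121], [160/421, 32/73]]; det S = -1015808/107842097
solve [mL_A; mL_B] = S·[w00; w01] and [mR_A; mR_B] = S·[w10; w11]:
  w00 = 1/2, w01 = -1/2, w10 = -1/2, w11 = -1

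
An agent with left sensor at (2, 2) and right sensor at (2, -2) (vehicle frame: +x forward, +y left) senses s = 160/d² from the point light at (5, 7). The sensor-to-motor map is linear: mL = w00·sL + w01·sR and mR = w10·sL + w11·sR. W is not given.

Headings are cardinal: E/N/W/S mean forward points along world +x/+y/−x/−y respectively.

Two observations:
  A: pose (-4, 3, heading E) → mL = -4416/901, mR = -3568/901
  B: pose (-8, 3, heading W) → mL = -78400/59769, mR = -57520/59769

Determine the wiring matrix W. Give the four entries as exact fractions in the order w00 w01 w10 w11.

obs A: pose=(-4,3,E) → sL=160/53, sR=32/17, mL=-4416/901, mR=-3568/901
obs B: pose=(-8,3,W) → sL=160/261, sR=160/229, mL=-78400/59769, mR=-57520/59769
sensor matrix S = [[160/53, 32/17], [160/261, 160/229]]; det S = 51445760/53851869
solve [mL_A; mL_B] = S·[w00; w01] and [mR_A; mR_B] = S·[w10; w11]:
  w00 = -1, w01 = -1, w10 = -1, w11 = -1/2

-1 -1 -1 -1/2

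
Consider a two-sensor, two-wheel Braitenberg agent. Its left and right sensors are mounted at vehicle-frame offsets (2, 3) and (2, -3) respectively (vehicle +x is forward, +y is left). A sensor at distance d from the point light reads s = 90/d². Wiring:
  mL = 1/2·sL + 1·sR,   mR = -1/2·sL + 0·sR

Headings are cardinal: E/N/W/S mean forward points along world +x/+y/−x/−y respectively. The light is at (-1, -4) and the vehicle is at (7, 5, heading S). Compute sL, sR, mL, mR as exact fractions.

left sensor world pos  = (10, 3); dL² = 170
right sensor world pos = (4, 3); dR² = 74
sL = 90/170 = 9/17
sR = 90/74 = 45/37
mL = 1/2·sL + 1·sR = 1863/1258
mR = -1/2·sL + 0·sR = -9/34

9/17 45/37 1863/1258 -9/34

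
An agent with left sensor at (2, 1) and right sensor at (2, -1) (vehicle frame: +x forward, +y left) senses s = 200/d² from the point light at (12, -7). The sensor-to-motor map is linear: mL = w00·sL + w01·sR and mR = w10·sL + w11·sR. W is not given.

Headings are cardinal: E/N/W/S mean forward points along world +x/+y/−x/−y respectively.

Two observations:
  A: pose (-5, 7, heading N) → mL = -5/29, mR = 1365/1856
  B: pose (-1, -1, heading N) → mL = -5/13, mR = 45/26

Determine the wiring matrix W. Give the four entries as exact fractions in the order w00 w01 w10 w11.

-1/2 0 1 1

obs A: pose=(-5,7,N) → sL=10/29, sR=25/64, mL=-5/29, mR=1365/1856
obs B: pose=(-1,-1,N) → sL=10/13, sR=25/26, mL=-5/13, mR=45/26
sensor matrix S = [[10/29, 25/64], [10/13, 25/26]]; det S = 375/12064
solve [mL_A; mL_B] = S·[w00; w01] and [mR_A; mR_B] = S·[w10; w11]:
  w00 = -1/2, w01 = 0, w10 = 1, w11 = 1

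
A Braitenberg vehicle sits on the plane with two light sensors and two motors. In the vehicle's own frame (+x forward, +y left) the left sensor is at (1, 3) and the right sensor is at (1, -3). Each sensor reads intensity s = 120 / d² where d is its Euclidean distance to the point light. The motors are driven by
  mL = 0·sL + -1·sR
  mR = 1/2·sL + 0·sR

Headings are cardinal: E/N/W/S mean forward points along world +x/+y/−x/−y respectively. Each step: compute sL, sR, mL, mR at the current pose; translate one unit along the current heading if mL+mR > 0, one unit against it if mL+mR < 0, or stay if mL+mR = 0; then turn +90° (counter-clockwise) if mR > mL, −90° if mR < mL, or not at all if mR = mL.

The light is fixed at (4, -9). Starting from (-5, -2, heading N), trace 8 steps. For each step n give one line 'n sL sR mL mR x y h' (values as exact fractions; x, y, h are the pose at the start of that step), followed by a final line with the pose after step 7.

0 15/26 6/5 -6/5 15/52 -5 -2 N
1 120/109 120/181 -120/181 60/109 -5 -3 W
2 12/5 60/73 -60/73 6/5 -4 -3 S
3 120/113 120/53 -120/53 60/113 -4 -4 E
4 2/3 5/3 -5/3 1/3 -5 -4 N
5 120/101 120/149 -120/149 60/101 -5 -5 W
6 60/17 12/13 -12/13 30/17 -4 -5 S
7 24/17 120/49 -120/49 12/17 -4 -6 E
final -5 -6 N

n=0: pose=(-5,-2,N); sL=15/26, sR=6/5; mL=-6/5, mR=15/52; mL+mR=-237/260 → advance -1; mR−mL=387/260 → turn +1·90°
n=1: pose=(-5,-3,W); sL=120/109, sR=120/181; mL=-120/181, mR=60/109; mL+mR=-2220/19729 → advance -1; mR−mL=23940/19729 → turn +1·90°
n=2: pose=(-4,-3,S); sL=12/5, sR=60/73; mL=-60/73, mR=6/5; mL+mR=138/365 → advance +1; mR−mL=738/365 → turn +1·90°
n=3: pose=(-4,-4,E); sL=120/113, sR=120/53; mL=-120/53, mR=60/113; mL+mR=-10380/5989 → advance -1; mR−mL=16740/5989 → turn +1·90°
n=4: pose=(-5,-4,N); sL=2/3, sR=5/3; mL=-5/3, mR=1/3; mL+mR=-4/3 → advance -1; mR−mL=2 → turn +1·90°
n=5: pose=(-5,-5,W); sL=120/101, sR=120/149; mL=-120/149, mR=60/101; mL+mR=-3180/15049 → advance -1; mR−mL=21060/15049 → turn +1·90°
n=6: pose=(-4,-5,S); sL=60/17, sR=12/13; mL=-12/13, mR=30/17; mL+mR=186/221 → advance +1; mR−mL=594/221 → turn +1·90°
n=7: pose=(-4,-6,E); sL=24/17, sR=120/49; mL=-120/49, mR=12/17; mL+mR=-1452/833 → advance -1; mR−mL=2628/833 → turn +1·90°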